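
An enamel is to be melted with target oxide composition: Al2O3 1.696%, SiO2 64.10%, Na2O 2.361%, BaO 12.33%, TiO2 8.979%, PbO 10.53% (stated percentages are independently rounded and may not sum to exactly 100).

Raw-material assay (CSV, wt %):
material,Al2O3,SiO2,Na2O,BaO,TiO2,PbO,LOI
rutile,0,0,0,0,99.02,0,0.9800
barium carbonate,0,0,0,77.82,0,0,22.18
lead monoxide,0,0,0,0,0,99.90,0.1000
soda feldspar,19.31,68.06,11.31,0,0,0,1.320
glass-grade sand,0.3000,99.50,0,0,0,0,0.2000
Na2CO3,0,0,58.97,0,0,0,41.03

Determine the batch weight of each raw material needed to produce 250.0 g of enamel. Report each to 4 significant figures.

All arithmetic holds exact precision from first step to last — the intermediate values appear, rounded to 4 significant figures, when written out. Every reported result takes exactly one rounding. The derived quantities (the totals, the six compositions, LOI, yield, glass mass) are carried from the weighed amounts for 250.0 g of glass in exact precision exactly as printed in the problem or answer text.
Target masses of each oxide per 250.0 g enamel:
  Al2O3: 1.696% × 250.0 = 4.240 g
  SiO2: 64.10% × 250.0 = 160.2 g
  Na2O: 2.361% × 250.0 = 5.902 g
  BaO: 12.33% × 250.0 = 30.82 g
  TiO2: 8.979% × 250.0 = 22.45 g
  PbO: 10.53% × 250.0 = 26.32 g
A balance pass over the oxides, per the reported batch figures, versus the basis set out (summed amounts equal target values up to rounding of the answer):
  Al2O3: 19.66·0.1931 + 147.6·0.003000 = 4.239 g (target 4.240 g)
  SiO2: 19.66·0.6806 + 147.6·0.9950 = 160.2 g (target 160.2 g)
  Na2O: 19.66·0.1131 + 6.238·0.5897 = 5.902 g (target 5.902 g)
  BaO: 39.61·0.7782 = 30.82 g (target 30.82 g)
  TiO2: 22.67·0.9902 = 22.45 g (target 22.45 g)
  PbO: 26.35·0.9990 = 26.32 g (target 26.32 g)
The glass-mass cross-check: total charge less LOI = 250.0 g (targets for the oxides total 250.0 g; the stated basis being 250.0 g — rounding explains the deltas).
Total batch = Σ batch = 262.1 g; ignition loss, Σ(batch × LOI) = 12.15 g; as yield: glass ÷ batch → 95.37%.

Batch per 250.0 g enamel:
  rutile: 22.67 g
  barium carbonate: 39.61 g
  lead monoxide: 26.35 g
  soda feldspar: 19.66 g
  glass-grade sand: 147.6 g
  Na2CO3: 6.238 g
Total batch = 262.1 g; LOI loss = 12.15 g; yield = 95.37%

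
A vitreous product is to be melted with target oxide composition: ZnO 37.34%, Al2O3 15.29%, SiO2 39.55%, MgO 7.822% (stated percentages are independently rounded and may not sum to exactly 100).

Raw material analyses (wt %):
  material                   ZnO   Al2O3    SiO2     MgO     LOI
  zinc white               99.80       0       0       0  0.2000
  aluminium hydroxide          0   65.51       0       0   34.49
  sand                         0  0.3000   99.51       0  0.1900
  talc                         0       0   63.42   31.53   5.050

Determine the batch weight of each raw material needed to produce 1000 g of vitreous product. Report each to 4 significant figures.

The whole derivation holds exact precision through the solve — in-progress results are shown rounded off to 4 significant figures in the printout — each reported number is rounded a single time. Derived quantities, which include net glass mass, four oxide percentages, yield, totals, LOI, are carried at full float precision, exactly as printed in the problem or the answer, from the batch weights per 1000 g of glass.
Per-oxide target masses for 1000 g vitreous product:
  ZnO: 37.34% × 1000 = 373.4 g
  Al2O3: 15.29% × 1000 = 152.9 g
  SiO2: 39.55% × 1000 = 395.5 g
  MgO: 7.822% × 1000 = 78.22 g
A balance pass over the oxides, applying the batch weights above, against the basis in use (summed amounts equal target values exact up to rounding of places):
  ZnO: 374.1·0.9980 = 373.4 g (target 373.4 g)
  Al2O3: 232.3·0.6551 + 239.3·0.003000 = 152.9 g (target 152.9 g)
  SiO2: 239.3·0.9951 + 248.1·0.6342 = 395.5 g (target 395.5 g)
  MgO: 248.1·0.3153 = 78.23 g (target 78.22 g)
Glass-mass closure: total batch − LOI = 999.9 g (targets for the oxides total 1000 g; stated basis 1000 g — differing by rounding only).
Batch grand total — Σ batch = 1094 g; loss to ignition Σ batch·LOI = 93.85 g; as yield: glass ÷ batch → 91.42%.

Batch per 1000 g vitreous product:
  zinc white: 374.1 g
  aluminium hydroxide: 232.3 g
  sand: 239.3 g
  talc: 248.1 g
Total batch = 1094 g; LOI loss = 93.85 g; yield = 91.42%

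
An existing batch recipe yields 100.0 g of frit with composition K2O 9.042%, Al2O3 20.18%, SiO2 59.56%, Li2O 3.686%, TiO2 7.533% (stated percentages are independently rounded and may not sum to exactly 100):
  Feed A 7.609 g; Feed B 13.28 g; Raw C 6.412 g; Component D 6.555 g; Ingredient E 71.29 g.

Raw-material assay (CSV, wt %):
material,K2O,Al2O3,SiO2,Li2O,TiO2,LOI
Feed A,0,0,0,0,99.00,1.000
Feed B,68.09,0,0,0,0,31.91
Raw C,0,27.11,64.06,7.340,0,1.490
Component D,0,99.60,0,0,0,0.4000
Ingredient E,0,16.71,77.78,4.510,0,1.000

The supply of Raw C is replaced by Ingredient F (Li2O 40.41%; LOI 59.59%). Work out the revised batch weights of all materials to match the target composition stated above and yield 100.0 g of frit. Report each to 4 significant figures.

Revised batch per 100.0 g frit:
  Feed A: 7.609 g
  Feed B: 13.28 g
  Ingredient F: 0.5753 g
  Component D: 7.414 g
  Ingredient E: 76.57 g
Total batch = 105.4 g; LOI loss = 5.452 g

All arithmetic maintains full precision throughout. In-progress results are printed with 4-significant-digit rounding between the steps. A single rounding completes every reported number. The derived quantities, which include yield, glass mass, the five compositions, LOI, totals, are rebuilt in exact precision, as they appear in question or answer, starting from the weights for 100.0 g of glass.
Oxide mass targets, per 100.0 g frit:
  K2O: 9.042% × 100.0 = 9.042 g
  Al2O3: 20.18% × 100.0 = 20.18 g
  SiO2: 59.56% × 100.0 = 59.56 g
  Li2O: 3.686% × 100.0 = 3.686 g
  TiO2: 7.533% × 100.0 = 7.533 g
Sums-versus-targets review applying the batch weights above, under the basis named above (each sum matches its target mass given rounding of the digits):
  K2O: 13.28·0.6809 = 9.042 g (target 9.042 g)
  Al2O3: 7.414·0.9960 + 76.57·0.1671 = 20.18 g (target 20.18 g)
  SiO2: 76.57·0.7778 = 59.56 g (target 59.56 g)
  Li2O: 0.5753·0.4041 + 76.57·0.04510 = 3.686 g (target 3.686 g)
  TiO2: 7.609·0.9900 = 7.533 g (target 7.533 g)
Glass-mass sanity pass: Σ batch − LOI loss = 100.0 g (the targets, summed, come to 100.0 g; the stated basis being 100.0 g — any gap is answer rounding).
Adding the batch up: Σ batch = 105.4 g; ignition loss, Σ(batch × LOI) = 5.452 g; yield, glass over the total, = 94.83%.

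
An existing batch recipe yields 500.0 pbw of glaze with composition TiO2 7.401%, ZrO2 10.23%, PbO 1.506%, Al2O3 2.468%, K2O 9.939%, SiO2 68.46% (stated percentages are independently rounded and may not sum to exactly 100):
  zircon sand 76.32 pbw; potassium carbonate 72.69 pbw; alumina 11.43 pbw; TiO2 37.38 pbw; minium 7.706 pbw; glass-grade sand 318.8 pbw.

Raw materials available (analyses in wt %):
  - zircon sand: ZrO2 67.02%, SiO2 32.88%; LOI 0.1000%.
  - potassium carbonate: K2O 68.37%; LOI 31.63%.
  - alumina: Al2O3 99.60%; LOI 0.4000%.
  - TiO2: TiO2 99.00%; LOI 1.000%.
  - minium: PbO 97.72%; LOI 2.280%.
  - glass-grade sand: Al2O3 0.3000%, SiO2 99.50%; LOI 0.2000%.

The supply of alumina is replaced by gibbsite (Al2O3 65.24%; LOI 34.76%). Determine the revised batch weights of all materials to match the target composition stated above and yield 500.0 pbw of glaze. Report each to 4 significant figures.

Mid-chain values are printed, rounded to 4 significant figures, as written. Every computation holds full precision through the solve; exactly one rounding goes into every reported result. Derived quantities (yield, ignition loss, six oxide percentages, the totals, net glass mass) are computed starting from the weights per 500.0 pbw of glass in full float precision, exactly as shown in the problem or answer text.
Per-oxide target masses for 500.0 pbw glaze:
  TiO2: 7.401% × 500.0 = 37.01 pbw
  ZrO2: 10.23% × 500.0 = 51.15 pbw
  PbO: 1.506% × 500.0 = 7.530 pbw
  Al2O3: 2.468% × 500.0 = 12.34 pbw
  K2O: 9.939% × 500.0 = 49.70 pbw
  SiO2: 68.46% × 500.0 = 342.3 pbw
Sums-versus-targets review per the reported batch figures, at the basis given (each sum matches its target mass exact up to rounding of places):
  TiO2: 37.38·0.9900 = 37.01 pbw (target 37.01 pbw)
  ZrO2: 76.32·0.6702 = 51.15 pbw (target 51.15 pbw)
  PbO: 7.706·0.9772 = 7.530 pbw (target 7.530 pbw)
  Al2O3: 17.45·0.6524 + 318.8·0.003000 = 12.34 pbw (target 12.34 pbw)
  K2O: 72.69·0.6837 = 49.70 pbw (target 49.70 pbw)
  SiO2: 76.32·0.3288 + 318.8·0.9950 = 342.3 pbw (target 342.3 pbw)
Glass mass check: total charge less LOI = 500.0 pbw (the targets, summed, come to 500.0 pbw; basis as stated: 500.0 pbw — rounding explains the deltas).
Total batch = Σ batch = 530.3 pbw; loss to ignition Σ batch·LOI = 30.32 pbw; yield, glass over the total, = 94.28%.

Revised batch per 500.0 pbw glaze:
  zircon sand: 76.32 pbw
  potassium carbonate: 72.69 pbw
  gibbsite: 17.45 pbw
  TiO2: 37.38 pbw
  minium: 7.706 pbw
  glass-grade sand: 318.8 pbw
Total batch = 530.3 pbw; LOI loss = 30.32 pbw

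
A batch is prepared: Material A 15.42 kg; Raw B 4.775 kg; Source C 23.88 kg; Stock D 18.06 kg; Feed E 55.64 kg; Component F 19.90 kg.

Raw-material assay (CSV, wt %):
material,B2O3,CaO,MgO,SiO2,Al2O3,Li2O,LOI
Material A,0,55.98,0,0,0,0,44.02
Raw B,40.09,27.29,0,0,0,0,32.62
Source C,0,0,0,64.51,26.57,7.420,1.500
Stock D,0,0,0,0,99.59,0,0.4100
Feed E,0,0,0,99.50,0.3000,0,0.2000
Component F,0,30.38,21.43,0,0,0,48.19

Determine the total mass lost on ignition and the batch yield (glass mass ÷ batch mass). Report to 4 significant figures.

All arithmetic carries exact precision at each step; working values are printed rounded off to 4 significant figures between the steps. Exactly one rounding goes into each reported figure; all derived quantities (glass mass, yield, LOI, six oxide percentages, totals) are carried in full float precision from the weighed amounts at 119.2 kg of glass, as written in the problem or the answer.
Material-by-material LOI:
  Material A: 15.42 × 0.4402 = 6.788 kg
  Raw B: 4.775 × 0.3262 = 1.558 kg
  Source C: 23.88 × 0.01500 = 0.3582 kg
  Stock D: 18.06 × 0.004100 = 0.07405 kg
  Feed E: 55.64 × 0.002000 = 0.1113 kg
  Component F: 19.90 × 0.4819 = 9.590 kg
Total LOI = 18.48 kg
Glass = batch − LOI = 137.7 − 18.48 = 119.2 kg

LOI loss = 18.48 kg; glass = 119.2 kg; yield = 86.58%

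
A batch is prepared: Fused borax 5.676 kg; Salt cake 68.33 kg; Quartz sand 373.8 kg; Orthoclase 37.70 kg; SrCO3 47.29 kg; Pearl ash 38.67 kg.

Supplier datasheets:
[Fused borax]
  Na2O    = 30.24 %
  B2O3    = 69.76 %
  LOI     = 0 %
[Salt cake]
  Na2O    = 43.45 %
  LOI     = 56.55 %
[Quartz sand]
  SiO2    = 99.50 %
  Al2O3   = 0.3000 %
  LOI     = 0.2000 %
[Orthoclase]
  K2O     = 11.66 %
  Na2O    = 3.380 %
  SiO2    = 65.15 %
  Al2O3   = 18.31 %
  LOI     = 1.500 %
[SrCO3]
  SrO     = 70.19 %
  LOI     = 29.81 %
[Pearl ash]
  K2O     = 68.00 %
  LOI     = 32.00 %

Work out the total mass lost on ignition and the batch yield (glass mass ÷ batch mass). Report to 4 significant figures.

LOI loss = 66.43 kg; glass = 505.0 kg; yield = 88.38%

The whole derivation holds full float precision from first step to last. The intermediate values are shown with 4-significant-digit rounding in the working. Each reported figure carries a single rounding. Derived quantities (ignition loss, the totals, net glass mass, the yield, six oxide percentages) are recomputed in full precision using the weight values for 505.0 kg of glass, as quoted within the problem or the answer.
Ignition loss by material:
  Fused borax: 5.676 × 0 = 0 kg
  Salt cake: 68.33 × 0.5655 = 38.64 kg
  Quartz sand: 373.8 × 0.002000 = 0.7476 kg
  Orthoclase: 37.70 × 0.01500 = 0.5655 kg
  SrCO3: 47.29 × 0.2981 = 14.10 kg
  Pearl ash: 38.67 × 0.3200 = 12.37 kg
Total LOI = 66.43 kg
Glass = batch − LOI = 571.5 − 66.43 = 505.0 kg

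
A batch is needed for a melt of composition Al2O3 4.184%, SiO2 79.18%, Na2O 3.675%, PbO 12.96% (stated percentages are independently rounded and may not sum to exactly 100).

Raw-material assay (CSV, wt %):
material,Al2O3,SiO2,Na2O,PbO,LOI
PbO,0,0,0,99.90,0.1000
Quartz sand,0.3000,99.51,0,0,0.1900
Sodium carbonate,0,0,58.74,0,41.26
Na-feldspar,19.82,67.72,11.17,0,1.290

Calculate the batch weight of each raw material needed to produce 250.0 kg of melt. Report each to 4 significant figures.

Batch per 250.0 kg melt:
  PbO: 32.43 kg
  Quartz sand: 164.7 kg
  Sodium carbonate: 6.079 kg
  Na-feldspar: 50.28 kg
Total batch = 253.5 kg; LOI loss = 3.502 kg; yield = 98.62%

Working values are displayed, with 4-significant-figure rounding, within the worked lines — all arithmetic maintains full precision from first step to last. Every reported number is rounded once only; derived quantities, which include ignition loss, the totals, net glass mass, the four compositions, the yield, are carried in full precision, exactly as shown in either problem or answer, from the batch weights at 250.0 kg of glass.
Oxide mass targets, per 250.0 kg melt:
  Al2O3: 4.184% × 250.0 = 10.46 kg
  SiO2: 79.18% × 250.0 = 198.0 kg
  Na2O: 3.675% × 250.0 = 9.188 kg
  PbO: 12.96% × 250.0 = 32.40 kg
Verifying the oxide balance on the weights just shown, per the basis as stated (summed amounts equal target values inside rounding margins):
  Al2O3: 164.7·0.003000 + 50.28·0.1982 = 10.46 kg (target 10.46 kg)
  SiO2: 164.7·0.9951 + 50.28·0.6772 = 197.9 kg (target 198.0 kg)
  Na2O: 6.079·0.5874 + 50.28·0.1117 = 9.187 kg (target 9.188 kg)
  PbO: 32.43·0.9990 = 32.40 kg (target 32.40 kg)
Consistency of the glass mass: Σ batch − LOI loss = 250.0 kg (per-oxide target masses sum to 250.0 kg; the stated basis being 250.0 kg — rounding explains the deltas).
Summing the batch: Σ batch = 253.5 kg; the LOI term Σ batch·LOI equals 3.502 kg; the yield ratio, glass ÷ batch: 98.62%.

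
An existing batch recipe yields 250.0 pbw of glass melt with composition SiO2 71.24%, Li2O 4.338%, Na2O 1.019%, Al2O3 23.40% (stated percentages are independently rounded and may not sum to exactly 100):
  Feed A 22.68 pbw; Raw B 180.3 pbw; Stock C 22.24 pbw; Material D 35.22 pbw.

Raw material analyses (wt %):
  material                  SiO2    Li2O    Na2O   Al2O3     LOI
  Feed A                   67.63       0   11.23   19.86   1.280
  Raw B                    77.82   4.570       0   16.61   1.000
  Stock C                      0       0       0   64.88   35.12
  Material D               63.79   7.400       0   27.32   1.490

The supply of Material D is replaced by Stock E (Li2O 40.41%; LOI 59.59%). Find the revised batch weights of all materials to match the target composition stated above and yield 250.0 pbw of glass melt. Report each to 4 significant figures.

Revised batch per 250.0 pbw glass melt:
  Feed A: 22.68 pbw
  Raw B: 209.1 pbw
  Stock C: 29.68 pbw
  Stock E: 3.185 pbw
Total batch = 264.6 pbw; LOI loss = 14.70 pbw

Values along the way are printed rounded off to 4 significant figures when written out — all internal work carries full float precision through every step. Each reported value receives exactly one rounding. All derived quantities, which include the yield, LOI, four oxide percentages, the totals, net glass mass, are re-derived in full float precision, as quoted within the problem or answer text, starting from the weights per 250.0 pbw of glass.
Oxide mass targets, per 250.0 pbw glass melt:
  SiO2: 71.24% × 250.0 = 178.1 pbw
  Li2O: 4.338% × 250.0 = 10.84 pbw
  Na2O: 1.019% × 250.0 = 2.548 pbw
  Al2O3: 23.40% × 250.0 = 58.50 pbw
Verifying the oxide balance applying the batch weights above, for the quoted basis mass (sum by sum, the targets are met up to rounding of the answer):
  SiO2: 22.68·0.6763 + 209.1·0.7782 = 178.1 pbw (target 178.1 pbw)
  Li2O: 209.1·0.04570 + 3.185·0.4041 = 10.84 pbw (target 10.84 pbw)
  Na2O: 22.68·0.1123 = 2.547 pbw (target 2.548 pbw)
  Al2O3: 22.68·0.1986 + 209.1·0.1661 + 29.68·0.6488 = 58.49 pbw (target 58.50 pbw)
Glass-mass closure: total charge less LOI = 249.9 pbw (summing oxide targets gives 250.0 pbw; versus the stated basis of 250.0 pbw — rounding explains the deltas).
Adding the batch up: Σ batch = 264.6 pbw; LOI loss = Σ batch·LOI = 14.70 pbw; yield = glass ÷ total batch = 94.44%.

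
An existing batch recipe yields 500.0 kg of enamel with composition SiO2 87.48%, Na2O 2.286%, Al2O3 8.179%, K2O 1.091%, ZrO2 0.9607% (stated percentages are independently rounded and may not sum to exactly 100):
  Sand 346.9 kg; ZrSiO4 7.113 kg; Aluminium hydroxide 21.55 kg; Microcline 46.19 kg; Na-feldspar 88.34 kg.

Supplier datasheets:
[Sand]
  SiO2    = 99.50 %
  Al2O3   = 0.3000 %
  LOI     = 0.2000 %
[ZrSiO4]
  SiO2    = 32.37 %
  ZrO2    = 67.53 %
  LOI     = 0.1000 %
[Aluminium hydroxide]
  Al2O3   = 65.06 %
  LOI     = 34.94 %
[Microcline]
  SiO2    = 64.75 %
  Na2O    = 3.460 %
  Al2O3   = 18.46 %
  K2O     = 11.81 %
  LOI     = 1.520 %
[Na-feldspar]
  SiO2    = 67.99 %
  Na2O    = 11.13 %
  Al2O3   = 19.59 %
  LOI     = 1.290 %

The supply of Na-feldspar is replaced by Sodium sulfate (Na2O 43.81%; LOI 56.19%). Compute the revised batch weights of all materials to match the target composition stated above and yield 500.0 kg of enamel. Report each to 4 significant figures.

Revised batch per 500.0 kg enamel:
  Sand: 407.2 kg
  ZrSiO4: 7.113 kg
  Aluminium hydroxide: 47.87 kg
  Microcline: 46.19 kg
  Sodium sulfate: 22.44 kg
Total batch = 530.8 kg; LOI loss = 30.86 kg

All arithmetic holds exact precision from first step to last. Mid-chain values are printed rounded to four significant digits within the worked lines; exactly one rounding goes into each reported figure; the derived quantities are carried in exact precision (ignition loss, the yield, five oxide percentages, totals, net glass mass) from the weighed amounts at 500.0 kg of glass, as given in problem or answer.
Oxide-by-oxide targets in 500.0 kg enamel:
  SiO2: 87.48% × 500.0 = 437.4 kg
  Na2O: 2.286% × 500.0 = 11.43 kg
  Al2O3: 8.179% × 500.0 = 40.90 kg
  K2O: 1.091% × 500.0 = 5.455 kg
  ZrO2: 0.9607% × 500.0 = 4.804 kg
Balance tally, oxide-wise, with the batch weights as given, per the basis as stated (every target is met by its sum up to rounding of the answer):
  SiO2: 407.2·0.9950 + 7.113·0.3237 + 46.19·0.6475 = 437.4 kg (target 437.4 kg)
  Na2O: 46.19·0.03460 + 22.44·0.4381 = 11.43 kg (target 11.43 kg)
  Al2O3: 407.2·0.003000 + 47.87·0.6506 + 46.19·0.1846 = 40.89 kg (target 40.90 kg)
  K2O: 46.19·0.1181 = 5.455 kg (target 5.455 kg)
  ZrO2: 7.113·0.6753 = 4.803 kg (target 4.804 kg)
Glass-mass sanity pass: batch total minus LOI = 500.0 kg (the targets, summed, come to 500.0 kg; basis as stated: 500.0 kg — gaps are rounding artifacts).
Total batch = Σ batch = 530.8 kg; LOI loss = Σ batch·LOI = 30.86 kg; yield: glass divided by total = 94.19%.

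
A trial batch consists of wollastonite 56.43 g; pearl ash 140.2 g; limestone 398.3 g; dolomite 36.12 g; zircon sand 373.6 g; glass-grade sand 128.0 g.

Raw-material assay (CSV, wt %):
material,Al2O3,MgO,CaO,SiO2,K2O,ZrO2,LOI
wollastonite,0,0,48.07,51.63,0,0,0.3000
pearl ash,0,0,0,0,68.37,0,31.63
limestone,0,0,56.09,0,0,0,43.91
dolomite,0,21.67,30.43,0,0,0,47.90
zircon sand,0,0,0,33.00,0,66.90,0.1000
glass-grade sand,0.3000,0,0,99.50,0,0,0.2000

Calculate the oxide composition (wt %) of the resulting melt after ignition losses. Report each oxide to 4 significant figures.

Glass mass = 895.3 g (batch 1133 − LOI 237.3).
Composition: Al2O3 0.04289%, MgO 0.8742%, CaO 29.21%, SiO2 31.25%, K2O 10.71%, ZrO2 27.92%

The whole derivation holds exact precision throughout — mid-chain values are shown with 4-significant-figure rounding as written — every reported figure carries a single rounding — the derived quantities (the totals, six oxide percentages, ignition loss, the yield, glass mass) are recomputed at full precision from the weighed amounts per 895.3 g of glass, as they appear in the question or the answer.
Delivered oxide masses:
  Al2O3: 128.0·0.003000 = 0.3840 g
  MgO: 36.12·0.2167 = 7.827 g
  CaO: 56.43·0.4807 + 398.3·0.5609 + 36.12·0.3043 = 261.5 g
  SiO2: 56.43·0.5163 + 373.6·0.3300 + 128.0·0.9950 = 279.8 g
  K2O: 140.2·0.6837 = 95.85 g
  ZrO2: 373.6·0.6690 = 249.9 g
LOI: 56.43·0.003000 + 140.2·0.3163 + 398.3·0.4391 + 36.12·0.4790 + 373.6·0.001000 + 128.0·0.002000 = 237.3 g
Net of LOI, the glass mass = 1133 − 237.3 = 895.3 g (the oxide masses sum to this)
oxide / glass × 100 gives the wt %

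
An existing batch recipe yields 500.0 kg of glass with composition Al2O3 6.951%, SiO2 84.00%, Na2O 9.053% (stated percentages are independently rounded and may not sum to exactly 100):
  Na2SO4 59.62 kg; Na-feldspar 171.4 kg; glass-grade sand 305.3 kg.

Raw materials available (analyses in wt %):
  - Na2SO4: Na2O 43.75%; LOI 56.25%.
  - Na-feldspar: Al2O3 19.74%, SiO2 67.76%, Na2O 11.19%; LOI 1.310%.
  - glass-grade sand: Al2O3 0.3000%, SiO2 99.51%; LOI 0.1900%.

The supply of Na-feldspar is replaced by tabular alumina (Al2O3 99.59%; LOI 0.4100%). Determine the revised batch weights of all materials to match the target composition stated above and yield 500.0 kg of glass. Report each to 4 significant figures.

Revised batch per 500.0 kg glass:
  Na2SO4: 103.5 kg
  tabular alumina: 33.63 kg
  glass-grade sand: 422.1 kg
Total batch = 559.2 kg; LOI loss = 59.16 kg

Intermediates are shown rounded off to 4 significant digits in the printout. All arithmetic keeps full precision from first step to last. A single rounding produces every reported value. The derived quantities, including LOI, yield, net glass mass, totals, the three compositions, are re-derived using the weight values per 500.0 kg of glass in full precision precisely as stated by the problem or answer text.
Target oxide masses per 500.0 kg glass:
  Al2O3: 6.951% × 500.0 = 34.76 kg
  SiO2: 84.00% × 500.0 = 420.0 kg
  Na2O: 9.053% × 500.0 = 45.26 kg
Oxide-by-oxide audit using the reported weights, at the basis given (summed amounts equal target values once rounding is allowed for):
  Al2O3: 33.63·0.9959 + 422.1·0.003000 = 34.76 kg (target 34.76 kg)
  SiO2: 422.1·0.9951 = 420.0 kg (target 420.0 kg)
  Na2O: 103.5·0.4375 = 45.28 kg (target 45.26 kg)
Glass-mass bookkeeping: batch total minus LOI = 500.1 kg (targets for the oxides total 500.0 kg; against the stated basis, 500.0 kg — any gap is answer rounding).
Whole-batch sum: Σ batch = 559.2 kg; LOI removed, Σ of batch·LOI: 59.16 kg; as yield: glass ÷ batch → 89.42%.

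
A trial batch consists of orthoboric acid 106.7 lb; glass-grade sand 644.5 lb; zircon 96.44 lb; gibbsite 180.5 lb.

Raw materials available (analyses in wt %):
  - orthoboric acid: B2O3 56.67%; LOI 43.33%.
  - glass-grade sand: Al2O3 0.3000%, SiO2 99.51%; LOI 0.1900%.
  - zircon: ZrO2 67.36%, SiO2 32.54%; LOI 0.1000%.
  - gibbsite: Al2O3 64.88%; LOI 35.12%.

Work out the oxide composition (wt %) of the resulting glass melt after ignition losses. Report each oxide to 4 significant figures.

The whole derivation maintains exact precision in every operation — in-progress results appear rounded off to 4 significant figures as written — every reported value is rounded once only — all derived quantities (the totals, glass mass, the four compositions, ignition loss, yield) are rebuilt at exact precision from the weighed amounts on 917.2 lb of glass, precisely as stated by problem or answer.
Delivered oxide masses:
  ZrO2: 96.44·0.6736 = 64.96 lb
  Al2O3: 644.5·0.003000 + 180.5·0.6488 = 119.0 lb
  SiO2: 644.5·0.9951 + 96.44·0.3254 = 672.7 lb
  B2O3: 106.7·0.5667 = 60.47 lb
LOI: 106.7·0.4333 + 644.5·0.001900 + 96.44·0.001000 + 180.5·0.3512 = 110.9 lb
Resulting glass, batch − LOI: 1028 − 110.9 = 917.2 lb (matching Σ of the oxides)
wt % = 100 × oxide mass / glass mass

Glass mass = 917.2 lb (batch 1028 − LOI 110.9).
Composition: ZrO2 7.083%, Al2O3 12.98%, SiO2 73.35%, B2O3 6.593%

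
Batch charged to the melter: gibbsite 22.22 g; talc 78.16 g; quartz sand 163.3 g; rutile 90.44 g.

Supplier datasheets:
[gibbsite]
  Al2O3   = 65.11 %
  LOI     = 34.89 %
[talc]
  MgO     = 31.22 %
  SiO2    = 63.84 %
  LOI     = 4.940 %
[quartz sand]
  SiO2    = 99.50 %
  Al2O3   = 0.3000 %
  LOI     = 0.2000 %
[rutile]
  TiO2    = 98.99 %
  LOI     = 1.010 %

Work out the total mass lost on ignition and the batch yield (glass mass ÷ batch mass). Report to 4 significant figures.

Exact precision is kept all the way through. The intermediate values appear rounded to 4 significant figures; each reported result takes a single rounding. Derived quantities (ignition loss, totals, glass mass, the four compositions, the yield) are carried at full precision from the batch weights for 341.3 g of glass as written in question or answer.
Per-material ignition loss:
  gibbsite: 22.22 × 0.3489 = 7.753 g
  talc: 78.16 × 0.04940 = 3.861 g
  quartz sand: 163.3 × 0.002000 = 0.3266 g
  rutile: 90.44 × 0.01010 = 0.9134 g
Total LOI = 12.85 g
Glass = batch − LOI = 354.1 − 12.85 = 341.3 g

LOI loss = 12.85 g; glass = 341.3 g; yield = 96.37%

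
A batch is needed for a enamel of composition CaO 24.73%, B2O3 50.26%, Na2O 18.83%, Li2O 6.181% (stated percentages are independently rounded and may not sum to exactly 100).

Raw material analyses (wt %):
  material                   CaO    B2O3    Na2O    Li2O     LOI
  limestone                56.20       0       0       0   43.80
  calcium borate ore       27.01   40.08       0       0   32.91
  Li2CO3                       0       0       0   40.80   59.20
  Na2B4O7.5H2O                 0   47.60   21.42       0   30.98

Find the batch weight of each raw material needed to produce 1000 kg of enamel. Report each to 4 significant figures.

Batch per 1000 kg enamel:
  limestone: 339.1 kg
  calcium borate ore: 210.0 kg
  Li2CO3: 151.5 kg
  Na2B4O7.5H2O: 879.1 kg
Total batch = 1580 kg; LOI loss = 579.7 kg; yield = 63.31%

All arithmetic holds exact precision at every stage. Mid-chain values are printed, rounded to 4 significant digits, in the printout. Every reported value sees exactly one rounding — all derived quantities (four oxide percentages, ignition loss, net glass mass, yield, the totals) are rebuilt from the weighed amounts on 1000 kg of glass at full precision, as written in the question or the answer.
Target masses of each oxide per 1000 kg enamel:
  CaO: 24.73% × 1000 = 247.3 kg
  B2O3: 50.26% × 1000 = 502.6 kg
  Na2O: 18.83% × 1000 = 188.3 kg
  Li2O: 6.181% × 1000 = 61.81 kg
Balance tally, oxide-wise, applying the batch weights above, under the basis named above (each sum matches its target mass up to rounding of the answer):
  CaO: 339.1·0.5620 + 210.0·0.2701 = 247.3 kg (target 247.3 kg)
  B2O3: 210.0·0.4008 + 879.1·0.4760 = 502.6 kg (target 502.6 kg)
  Na2O: 879.1·0.2142 = 188.3 kg (target 188.3 kg)
  Li2O: 151.5·0.4080 = 61.81 kg (target 61.81 kg)
Mass balance on the glass: net batch after ignition = 1000 kg (the targets, summed, come to 1000 kg; versus the stated basis of 1000 kg — gaps are rounding artifacts).
Total batch = Σ batch = 1580 kg; LOI removed, Σ of batch·LOI: 579.7 kg; the yield ratio, glass ÷ batch: 63.31%.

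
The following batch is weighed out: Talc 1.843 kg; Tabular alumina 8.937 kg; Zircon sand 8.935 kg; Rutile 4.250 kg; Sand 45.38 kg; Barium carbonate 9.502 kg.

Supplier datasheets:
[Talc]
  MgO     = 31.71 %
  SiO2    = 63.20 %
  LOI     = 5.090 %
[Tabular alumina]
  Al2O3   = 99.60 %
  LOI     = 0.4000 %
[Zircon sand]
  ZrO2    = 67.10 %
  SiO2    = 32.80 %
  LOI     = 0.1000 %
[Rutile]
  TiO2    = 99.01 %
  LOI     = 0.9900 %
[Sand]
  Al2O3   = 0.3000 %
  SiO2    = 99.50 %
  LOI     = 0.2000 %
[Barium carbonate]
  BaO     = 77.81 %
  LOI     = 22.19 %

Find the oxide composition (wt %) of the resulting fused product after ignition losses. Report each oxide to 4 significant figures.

The working math carries exact precision at every stage — in-progress results are shown, with 4-significant-figure rounding, within the worked lines. A single rounding completes each reported value — the derived quantities (LOI, yield, the six compositions, net glass mass, totals) are rebuilt starting from the weights per 76.47 kg of glass in exact precision, as quoted within the problem or the answer.
Oxide masses out of the charge:
  MgO: 1.843·0.3171 = 0.5844 kg
  Al2O3: 8.937·0.9960 + 45.38·0.003000 = 9.037 kg
  TiO2: 4.250·0.9901 = 4.208 kg
  ZrO2: 8.935·0.6710 = 5.995 kg
  BaO: 9.502·0.7781 = 7.394 kg
  SiO2: 1.843·0.6320 + 8.935·0.3280 + 45.38·0.9950 = 49.25 kg
LOI: 1.843·0.05090 + 8.937·0.004000 + 8.935·0.001000 + 4.250·0.009900 + 45.38·0.002000 + 9.502·0.2219 = 2.380 kg
Glass = total batch minus LOI = 78.85 − 2.380 = 76.47 kg (consistent with Σ oxide mass)
wt % = oxide mass / glass mass × 100

Glass mass = 76.47 kg (batch 78.85 − LOI 2.380).
Composition: MgO 0.7643%, Al2O3 11.82%, TiO2 5.503%, ZrO2 7.840%, BaO 9.669%, SiO2 64.40%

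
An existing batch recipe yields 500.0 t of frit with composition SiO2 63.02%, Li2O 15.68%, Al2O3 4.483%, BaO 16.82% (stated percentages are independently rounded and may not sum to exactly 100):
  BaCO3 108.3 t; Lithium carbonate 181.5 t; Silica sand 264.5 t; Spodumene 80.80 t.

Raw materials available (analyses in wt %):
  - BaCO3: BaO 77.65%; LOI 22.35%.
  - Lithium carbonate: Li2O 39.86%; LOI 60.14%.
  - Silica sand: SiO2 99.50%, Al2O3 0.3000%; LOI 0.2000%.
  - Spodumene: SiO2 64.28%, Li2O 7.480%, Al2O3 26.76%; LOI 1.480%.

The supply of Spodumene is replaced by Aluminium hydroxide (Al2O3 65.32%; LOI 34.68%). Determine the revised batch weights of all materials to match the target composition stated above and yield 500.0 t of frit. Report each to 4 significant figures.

Revised batch per 500.0 t frit:
  BaCO3: 108.3 t
  Lithium carbonate: 196.7 t
  Silica sand: 316.7 t
  Aluminium hydroxide: 32.86 t
Total batch = 654.6 t; LOI loss = 154.5 t

Mid-chain values are printed, with 4-significant-digit rounding, across the worked steps; each numeric step maintains full float precision at all times. Every reported figure takes a single rounding — the derived quantities are rebuilt using the weight values on 500.0 t of glass in full precision (yield, glass mass, the four compositions, the totals, ignition loss) as set out in the problem or the answer.
Per-oxide target masses for 500.0 t frit:
  SiO2: 63.02% × 500.0 = 315.1 t
  Li2O: 15.68% × 500.0 = 78.40 t
  Al2O3: 4.483% × 500.0 = 22.42 t
  BaO: 16.82% × 500.0 = 84.10 t
Verifying the oxide balance working from each reported weight, under the basis named above (each sum matches its target mass up to rounding of the answer):
  SiO2: 316.7·0.9950 = 315.1 t (target 315.1 t)
  Li2O: 196.7·0.3986 = 78.40 t (target 78.40 t)
  Al2O3: 316.7·0.003000 + 32.86·0.6532 = 22.41 t (target 22.42 t)
  BaO: 108.3·0.7765 = 84.09 t (target 84.10 t)
The glass-mass cross-check: whole batch net of LOI = 500.0 t (oxide target masses add up to 500.0 t; the stated basis being 500.0 t — deltas are rounding alone).
Adding the batch up: Σ batch = 654.6 t; the LOI term Σ batch·LOI equals 154.5 t; yield = glass ÷ total batch = 76.39%.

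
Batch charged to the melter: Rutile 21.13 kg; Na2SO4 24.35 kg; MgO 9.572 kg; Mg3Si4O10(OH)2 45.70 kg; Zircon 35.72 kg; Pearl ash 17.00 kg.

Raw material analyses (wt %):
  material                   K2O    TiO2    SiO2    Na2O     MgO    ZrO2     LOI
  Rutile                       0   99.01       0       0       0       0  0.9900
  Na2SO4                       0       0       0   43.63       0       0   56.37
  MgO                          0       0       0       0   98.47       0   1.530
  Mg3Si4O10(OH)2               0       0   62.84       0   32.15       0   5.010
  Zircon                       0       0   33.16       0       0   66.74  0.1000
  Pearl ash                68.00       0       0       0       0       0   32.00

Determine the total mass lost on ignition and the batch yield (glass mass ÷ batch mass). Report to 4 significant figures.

Each numeric step runs at full float precision in all steps. Intermediates appear with 4-significant-digit rounding as written; exactly one rounding goes into every reported number; the derived quantities (totals, yield, the six compositions, ignition loss, glass mass) are re-derived using the weight values per 131.6 kg of glass at exact precision as given in problem or answer.
Loss on ignition, line by line:
  Rutile: 21.13 × 0.009900 = 0.2092 kg
  Na2SO4: 24.35 × 0.5637 = 13.73 kg
  MgO: 9.572 × 0.01530 = 0.1465 kg
  Mg3Si4O10(OH)2: 45.70 × 0.05010 = 2.290 kg
  Zircon: 35.72 × 0.001000 = 0.03572 kg
  Pearl ash: 17.00 × 0.3200 = 5.440 kg
Total LOI = 21.85 kg
Glass = batch − LOI = 153.5 − 21.85 = 131.6 kg

LOI loss = 21.85 kg; glass = 131.6 kg; yield = 85.76%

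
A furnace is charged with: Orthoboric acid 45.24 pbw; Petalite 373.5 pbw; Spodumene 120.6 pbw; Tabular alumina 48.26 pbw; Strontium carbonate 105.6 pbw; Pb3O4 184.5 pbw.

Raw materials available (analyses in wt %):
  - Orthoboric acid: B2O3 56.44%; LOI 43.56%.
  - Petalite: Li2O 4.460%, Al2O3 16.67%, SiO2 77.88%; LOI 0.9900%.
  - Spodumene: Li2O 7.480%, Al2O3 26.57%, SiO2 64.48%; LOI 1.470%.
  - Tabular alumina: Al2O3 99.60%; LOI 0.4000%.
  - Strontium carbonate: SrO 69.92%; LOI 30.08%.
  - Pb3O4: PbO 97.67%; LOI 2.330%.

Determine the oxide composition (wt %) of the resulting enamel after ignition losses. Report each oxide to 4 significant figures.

The working math keeps full precision at each step. Intermediates appear rounded off to 4 significant figures in the working. Each reported value is rounded exactly once — all derived quantities are computed at full float precision (the yield, glass mass, the six compositions, totals, LOI) from the weighed amounts at 816.3 pbw of glass, as given in the problem or answer text.
Per-oxide mass from batch:
  Li2O: 373.5·0.04460 + 120.6·0.07480 = 25.68 pbw
  PbO: 184.5·0.9767 = 180.2 pbw
  Al2O3: 373.5·0.1667 + 120.6·0.2657 + 48.26·0.9960 = 142.4 pbw
  SrO: 105.6·0.6992 = 73.84 pbw
  B2O3: 45.24·0.5644 = 25.53 pbw
  SiO2: 373.5·0.7788 + 120.6·0.6448 = 368.6 pbw
LOI: 45.24·0.4356 + 373.5·0.009900 + 120.6·0.01470 + 48.26·0.004000 + 105.6·0.3008 + 184.5·0.02330 = 61.43 pbw
batch − LOI leaves glass = 877.7 − 61.43 = 816.3 pbw (= the summed oxide contributions)
each oxide over glass, ×100, is wt %

Glass mass = 816.3 pbw (batch 877.7 − LOI 61.43).
Composition: Li2O 3.146%, PbO 22.08%, Al2O3 17.44%, SrO 9.046%, B2O3 3.128%, SiO2 45.16%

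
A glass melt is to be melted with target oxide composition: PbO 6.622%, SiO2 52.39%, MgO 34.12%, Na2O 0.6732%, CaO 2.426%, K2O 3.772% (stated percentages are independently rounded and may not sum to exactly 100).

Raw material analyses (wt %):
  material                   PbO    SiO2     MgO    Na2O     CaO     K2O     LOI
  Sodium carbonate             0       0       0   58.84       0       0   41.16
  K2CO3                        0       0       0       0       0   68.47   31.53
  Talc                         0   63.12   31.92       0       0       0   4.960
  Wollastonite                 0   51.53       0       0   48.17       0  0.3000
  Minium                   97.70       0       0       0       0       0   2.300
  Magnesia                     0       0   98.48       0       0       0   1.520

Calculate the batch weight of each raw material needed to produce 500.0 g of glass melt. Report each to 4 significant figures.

Batch per 500.0 g glass melt:
  Sodium carbonate: 5.721 g
  K2CO3: 27.54 g
  Talc: 394.4 g
  Wollastonite: 25.18 g
  Minium: 33.89 g
  Magnesia: 45.38 g
Total batch = 532.1 g; LOI loss = 32.15 g; yield = 93.96%

All internal work keeps exact precision from first step to last; intermediates are displayed (rounded to 4 significant figures) alongside each step. Each reported number is rounded just once — derived quantities (the totals, the six compositions, glass mass, ignition loss, yield) are re-derived in exact precision using the weight values on 500.0 g of glass as written in either problem or answer.
Target masses of each oxide per 500.0 g glass melt:
  PbO: 6.622% × 500.0 = 33.11 g
  SiO2: 52.39% × 500.0 = 262.0 g
  MgO: 34.12% × 500.0 = 170.6 g
  Na2O: 0.6732% × 500.0 = 3.366 g
  CaO: 2.426% × 500.0 = 12.13 g
  K2O: 3.772% × 500.0 = 18.86 g
Per-oxide balance check from the weights as reported, per the basis as stated (sums match the target masses within answer rounding):
  PbO: 33.89·0.9770 = 33.11 g (target 33.11 g)
  SiO2: 394.4·0.6312 + 25.18·0.5153 = 261.9 g (target 262.0 g)
  MgO: 394.4·0.3192 + 45.38·0.9848 = 170.6 g (target 170.6 g)
  Na2O: 5.721·0.5884 = 3.366 g (target 3.366 g)
  CaO: 25.18·0.4817 = 12.13 g (target 12.13 g)
  K2O: 27.54·0.6847 = 18.86 g (target 18.86 g)
Glass-mass bookkeeping: total charge less LOI = 500.0 g (targets for the oxides total 500.0 g; stated basis 500.0 g — rounding explains the deltas).
Batch total: Σ batch = 532.1 g; Σ batch·LOI gives LOI loss = 32.15 g; the yield ratio, glass ÷ batch: 93.96%.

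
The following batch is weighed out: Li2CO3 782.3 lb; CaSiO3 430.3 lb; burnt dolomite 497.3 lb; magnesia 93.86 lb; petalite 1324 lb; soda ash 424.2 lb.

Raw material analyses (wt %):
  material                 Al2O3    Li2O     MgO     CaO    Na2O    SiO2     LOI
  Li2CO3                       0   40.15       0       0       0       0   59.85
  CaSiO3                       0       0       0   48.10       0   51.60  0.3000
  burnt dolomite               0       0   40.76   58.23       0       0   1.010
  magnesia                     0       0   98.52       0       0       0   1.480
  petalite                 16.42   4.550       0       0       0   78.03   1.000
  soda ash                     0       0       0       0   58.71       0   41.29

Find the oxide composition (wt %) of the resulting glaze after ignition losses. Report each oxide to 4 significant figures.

All internal work carries exact precision in every operation. Working values are printed rounded to 4 significant digits when written out — every reported figure sees exactly one rounding — derived quantities are re-derived in full float precision (the yield, totals, ignition loss, glass mass, the six compositions) from the weighed amounts at 2888 lb of glass as written in question or answer.
Oxide-by-oxide delivered mass:
  Al2O3: 1324·0.1642 = 217.4 lb
  Li2O: 782.3·0.4015 + 1324·0.04550 = 374.3 lb
  MgO: 497.3·0.4076 + 93.86·0.9852 = 295.2 lb
  CaO: 430.3·0.4810 + 497.3·0.5823 = 496.6 lb
  Na2O: 424.2·0.5871 = 249.0 lb
  SiO2: 430.3·0.5160 + 1324·0.7803 = 1255 lb
LOI: 782.3·0.5985 + 430.3·0.003000 + 497.3·0.01010 + 93.86·0.01480 + 1324·0.01000 + 424.2·0.4129 = 664.3 lb
Resulting glass, batch − LOI: 3552 − 664.3 = 2888 lb (equal to the oxide-mass sum)
percent share: oxide ÷ glass, ×100

Glass mass = 2888 lb (batch 3552 − LOI 664.3).
Composition: Al2O3 7.529%, Li2O 12.96%, MgO 10.22%, CaO 17.20%, Na2O 8.625%, SiO2 43.47%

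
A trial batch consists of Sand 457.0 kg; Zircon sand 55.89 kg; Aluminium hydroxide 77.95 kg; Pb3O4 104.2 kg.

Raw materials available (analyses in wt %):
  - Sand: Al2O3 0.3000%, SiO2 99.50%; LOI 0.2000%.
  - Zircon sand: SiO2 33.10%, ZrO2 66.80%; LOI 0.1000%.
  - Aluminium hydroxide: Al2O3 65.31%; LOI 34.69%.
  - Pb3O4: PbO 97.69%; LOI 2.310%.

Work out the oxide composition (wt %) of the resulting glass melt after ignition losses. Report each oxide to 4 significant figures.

Glass mass = 664.6 kg (batch 695.0 − LOI 30.42).
Composition: Al2O3 7.866%, PbO 15.32%, SiO2 71.20%, ZrO2 5.617%

Each numeric step holds full precision at each step; rounding to four significant figures governs each working value as shown — each reported result sees exactly one rounding. All derived quantities, which include ignition loss, net glass mass, yield, four oxide percentages, the totals, are recomputed at full precision, as written in the problem or the answer, from the batch weights per 664.6 kg of glass.
Oxide-by-oxide delivered mass:
  Al2O3: 457.0·0.003000 + 77.95·0.6531 = 52.28 kg
  PbO: 104.2·0.9769 = 101.8 kg
  SiO2: 457.0·0.9950 + 55.89·0.3310 = 473.2 kg
  ZrO2: 55.89·0.6680 = 37.33 kg
LOI: 457.0·0.002000 + 55.89·0.001000 + 77.95·0.3469 + 104.2·0.02310 = 30.42 kg
Glass mass = batch − LOI = 695.0 − 30.42 = 664.6 kg (consistent with Σ oxide mass)
oxide / glass × 100 gives the wt %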